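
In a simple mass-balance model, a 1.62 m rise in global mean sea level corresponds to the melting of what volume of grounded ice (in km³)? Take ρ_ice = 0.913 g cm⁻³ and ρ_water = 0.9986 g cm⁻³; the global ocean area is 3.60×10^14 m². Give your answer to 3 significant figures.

Required water volume = Δh × A = 1.62 m × 3.60×10^14 m² = 5.832×10^14 m³ = 5.832×10^5 km³.
Ice volume = water volume × ρ_w/ρ_ice = 5.832×10^5 × 998.6/913 = 6.38×10^5 km³.

≈ 6.38×10^5 km³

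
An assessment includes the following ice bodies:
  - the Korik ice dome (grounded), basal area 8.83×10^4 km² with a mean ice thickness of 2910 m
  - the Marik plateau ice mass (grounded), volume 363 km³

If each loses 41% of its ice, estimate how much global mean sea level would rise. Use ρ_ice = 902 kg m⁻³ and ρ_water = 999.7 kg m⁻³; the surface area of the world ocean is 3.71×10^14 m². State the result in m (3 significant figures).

Korik: ice volume = 8.83×10^4 km² × 2910 m = 2.570×10^5 km³; 0.41 × 2.570×10^5 × (902/999.7) = 9.505×10^4 km³ of water.
Marik: 0.41 × 363 km³ × (902/999.7) = 134.3 km³ of water.
Total added water ≈ 9.519×10^13 m³ over 3.71×10^14 m² → Δh = 0.257 m.

≈ 0.257 m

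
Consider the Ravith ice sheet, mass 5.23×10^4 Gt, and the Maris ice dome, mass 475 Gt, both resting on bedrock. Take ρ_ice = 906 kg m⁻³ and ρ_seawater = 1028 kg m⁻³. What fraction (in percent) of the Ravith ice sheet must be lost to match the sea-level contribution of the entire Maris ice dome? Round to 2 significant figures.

Equal sea-level rise means equal mass of meltwater, i.e. equal mass of ice lost.
Ice mass of Maris: 4.750×10^14 kg; ice mass of Ravith: 5.230×10^16 kg.
Fraction required = 4.750×10^14 / 5.230×10^16 = 9.08×10^-3 → 0.91 %.

≈ 0.91 %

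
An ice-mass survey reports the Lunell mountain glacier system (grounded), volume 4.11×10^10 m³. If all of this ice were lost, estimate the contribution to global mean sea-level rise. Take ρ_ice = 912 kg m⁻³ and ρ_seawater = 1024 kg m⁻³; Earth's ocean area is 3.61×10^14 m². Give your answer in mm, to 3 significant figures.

≈ 0.101 mm

Lunell: 4.11×10^10 m³ × (912/1024) = 3.660×10^10 m³ of water.
Spread over 3.61×10^14 m² of ocean, Δh = 3.660×10^10 / 3.61×10^14 = 1.01×10^-4 m = 0.101 mm.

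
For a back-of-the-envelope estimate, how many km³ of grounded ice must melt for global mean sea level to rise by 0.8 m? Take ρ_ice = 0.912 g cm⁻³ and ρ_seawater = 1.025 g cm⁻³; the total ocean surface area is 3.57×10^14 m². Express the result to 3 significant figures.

Required water volume = Δh × A = 0.8 m × 3.57×10^14 m² = 2.856×10^14 m³ = 2.856×10^5 km³.
Ice volume = water volume × ρ_w/ρ_ice = 2.856×10^5 × 1025/912 = 3.21×10^5 km³.

≈ 3.21×10^5 km³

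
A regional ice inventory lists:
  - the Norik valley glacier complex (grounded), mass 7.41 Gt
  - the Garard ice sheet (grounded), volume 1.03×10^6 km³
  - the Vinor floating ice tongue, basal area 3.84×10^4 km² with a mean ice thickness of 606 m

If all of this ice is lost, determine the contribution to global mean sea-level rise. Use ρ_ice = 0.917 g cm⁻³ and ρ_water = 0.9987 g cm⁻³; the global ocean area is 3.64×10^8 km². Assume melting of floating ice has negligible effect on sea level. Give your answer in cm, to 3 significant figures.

≈ 260 cm

Norik: 7.41 Gt = 7.410×10^12 kg; dividing by ρ_w = 0.9987 g cm⁻³ = 998.7 kg m⁻³ gives 7.420×10^9 m³ of water.
Garard: 1.03×10^6 km³ × (917/998.7) = 9.457×10^5 km³ of water.
The Vinor floating ice tongue is floating and already displaces its own weight of water, so its melt adds essentially nothing to sea level.
Total added water ≈ 9.457×10^14 m³ over 3.64×10^14 m² → Δh = 2.60 m = 260 cm.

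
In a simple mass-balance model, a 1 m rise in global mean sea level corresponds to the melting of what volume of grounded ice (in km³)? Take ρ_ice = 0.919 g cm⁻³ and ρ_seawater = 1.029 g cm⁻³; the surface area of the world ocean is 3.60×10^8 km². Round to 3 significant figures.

Required water volume = Δh × A = 1 m × 3.60×10^14 m² = 3.600×10^14 m³ = 3.600×10^5 km³.
Ice volume = water volume × ρ_w/ρ_ice = 3.600×10^5 × 1029/919 = 4.03×10^5 km³.

≈ 4.03×10^5 km³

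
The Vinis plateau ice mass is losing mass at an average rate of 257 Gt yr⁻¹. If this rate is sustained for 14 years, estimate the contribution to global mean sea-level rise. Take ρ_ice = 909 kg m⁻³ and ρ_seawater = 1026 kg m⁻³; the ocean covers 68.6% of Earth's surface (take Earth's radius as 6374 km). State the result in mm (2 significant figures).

Total mass lost = 257 Gt/yr × 14 yr = 3598 Gt = 3.598×10^15 kg.
ρ_w = 1026 kg m⁻³, so water volume = 3.598×10^15 / 1026 = 3.507×10^12 m³.
Δh = 3.507×10^12 / 3.50×10^14 = 0.0100 m = 10 mm.

≈ 10 mm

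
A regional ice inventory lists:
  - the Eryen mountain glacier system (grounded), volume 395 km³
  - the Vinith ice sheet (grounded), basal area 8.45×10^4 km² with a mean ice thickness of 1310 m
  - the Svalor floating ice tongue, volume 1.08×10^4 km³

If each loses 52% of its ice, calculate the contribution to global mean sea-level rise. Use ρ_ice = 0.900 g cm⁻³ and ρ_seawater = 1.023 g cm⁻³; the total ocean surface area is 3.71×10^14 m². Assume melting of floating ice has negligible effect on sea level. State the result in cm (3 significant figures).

≈ 13.7 cm

Eryen: 0.52 × 395 km³ × (900/1023) = 180.7 km³ of water.
Vinith: ice volume = 8.45×10^4 km² × 1310 m = 1.107×10^5 km³; 0.52 × 1.107×10^5 × (900/1023) = 5.064×10^4 km³ of water.
The Svalor floating ice tongue is floating and already displaces its own weight of water, so its melt adds essentially nothing to sea level.
Total added water ≈ 5.082×10^13 m³ over 3.71×10^14 m² → Δh = 0.137 m = 13.7 cm.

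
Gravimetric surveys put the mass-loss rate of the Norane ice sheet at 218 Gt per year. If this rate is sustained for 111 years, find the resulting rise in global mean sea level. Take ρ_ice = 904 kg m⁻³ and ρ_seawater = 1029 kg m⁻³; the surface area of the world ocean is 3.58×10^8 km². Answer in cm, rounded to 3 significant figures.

≈ 6.57 cm

Total mass lost = 218 Gt/yr × 111 yr = 2.420×10^4 Gt = 2.420×10^16 kg.
ρ_w = 1029 kg m⁻³, so water volume = 2.420×10^16 / 1029 = 2.352×10^13 m³.
Δh = 2.352×10^13 / 3.58×10^14 = 0.0657 m = 6.57 cm.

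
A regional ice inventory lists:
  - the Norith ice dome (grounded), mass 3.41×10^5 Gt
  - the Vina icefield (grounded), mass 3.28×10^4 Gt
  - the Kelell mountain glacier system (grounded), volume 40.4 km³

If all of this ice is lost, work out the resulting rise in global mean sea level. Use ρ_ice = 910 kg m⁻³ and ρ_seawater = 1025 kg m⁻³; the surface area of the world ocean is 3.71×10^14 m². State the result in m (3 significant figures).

Norith: 3.41×10^5 Gt = 3.410×10^17 kg; dividing by ρ_w = 1025 kg m⁻³ gives 3.327×10^14 m³ of water.
Vina: 3.28×10^4 Gt = 3.280×10^16 kg; dividing by ρ_w = 1025 kg m⁻³ gives 3.200×10^13 m³ of water.
Kelell: 40.4 km³ × (910/1025) = 35.87 km³ of water.
Total added water ≈ 3.647×10^14 m³ over 3.71×10^14 m² → Δh = 0.983 m.

≈ 0.983 m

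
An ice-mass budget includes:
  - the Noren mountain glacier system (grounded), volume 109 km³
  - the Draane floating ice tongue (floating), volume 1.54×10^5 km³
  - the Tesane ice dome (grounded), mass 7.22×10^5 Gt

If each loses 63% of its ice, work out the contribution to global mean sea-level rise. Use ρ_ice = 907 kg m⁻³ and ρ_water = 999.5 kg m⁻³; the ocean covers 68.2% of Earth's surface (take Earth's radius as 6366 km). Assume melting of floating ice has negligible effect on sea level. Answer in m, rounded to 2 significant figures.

Noren: 0.63 × 109 km³ × (907/999.5) = 62.31 km³ of water.
The Draane floating ice tongue is floating and already displaces its own weight of water, so its melt adds essentially nothing to sea level.
Tesane: 0.63 × 7.22×10^5 Gt = 4.549×10^17 kg; dividing by ρ_w = 999.5 kg m⁻³ gives 4.551×10^14 m³ of water.
Total added water ≈ 4.551×10^14 m³ over 3.47×10^14 m² → Δh = 1.31 m.

≈ 1.3 m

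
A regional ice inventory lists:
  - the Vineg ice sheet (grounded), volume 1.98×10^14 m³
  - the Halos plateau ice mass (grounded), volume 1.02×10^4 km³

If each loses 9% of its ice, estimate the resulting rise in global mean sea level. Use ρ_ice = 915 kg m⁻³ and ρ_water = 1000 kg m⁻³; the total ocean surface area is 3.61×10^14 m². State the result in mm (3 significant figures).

≈ 47.5 mm

Vineg: 0.09 × 1.98×10^14 m³ × (915/1000) = 1.631×10^13 m³ of water.
Halos: 0.09 × 1.02×10^4 km³ × (915/1000) = 840.0 km³ of water.
Total added water ≈ 1.715×10^13 m³ over 3.61×10^14 m² → Δh = 0.0475 m = 47.5 mm.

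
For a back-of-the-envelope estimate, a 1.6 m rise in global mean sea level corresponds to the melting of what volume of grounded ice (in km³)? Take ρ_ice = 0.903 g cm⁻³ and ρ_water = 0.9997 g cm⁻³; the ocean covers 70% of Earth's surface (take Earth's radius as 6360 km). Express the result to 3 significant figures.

Required water volume = Δh × A = 1.6 m × 3.56×10^14 m² = 5.693×10^14 m³ = 5.693×10^5 km³.
Ice volume = water volume × ρ_w/ρ_ice = 5.693×10^5 × 999.7/903 = 6.30×10^5 km³.

≈ 6.30×10^5 km³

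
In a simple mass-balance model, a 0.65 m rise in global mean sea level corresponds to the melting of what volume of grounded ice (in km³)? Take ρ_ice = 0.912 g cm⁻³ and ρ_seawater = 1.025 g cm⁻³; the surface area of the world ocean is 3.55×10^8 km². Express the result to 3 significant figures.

≈ 2.59×10^5 km³

Required water volume = Δh × A = 0.65 m × 3.55×10^14 m² = 2.308×10^14 m³ = 2.308×10^5 km³.
Ice volume = water volume × ρ_w/ρ_ice = 2.308×10^5 × 1025/912 = 2.59×10^5 km³.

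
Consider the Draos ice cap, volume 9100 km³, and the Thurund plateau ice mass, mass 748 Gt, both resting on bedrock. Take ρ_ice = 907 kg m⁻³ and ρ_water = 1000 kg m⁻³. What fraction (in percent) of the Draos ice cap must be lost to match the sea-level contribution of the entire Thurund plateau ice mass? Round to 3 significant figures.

≈ 9.06 %

Equal sea-level rise means equal mass of meltwater, i.e. equal mass of ice lost.
Ice mass of Thurund: 7.480×10^14 kg; ice mass of Draos: 8.254×10^15 kg.
Fraction required = 7.480×10^14 / 8.254×10^15 = 0.0906 → 9.06 %.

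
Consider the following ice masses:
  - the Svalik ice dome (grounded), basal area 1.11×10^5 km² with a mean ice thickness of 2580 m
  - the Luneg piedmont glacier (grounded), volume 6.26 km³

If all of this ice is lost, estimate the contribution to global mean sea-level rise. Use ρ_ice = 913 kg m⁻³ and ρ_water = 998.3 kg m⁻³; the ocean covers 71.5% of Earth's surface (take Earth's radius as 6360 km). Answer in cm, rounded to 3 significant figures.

≈ 72.1 cm

Svalik: ice volume = 1.11×10^5 km² × 2580 m = 2.864×10^5 km³; 2.864×10^5 × (913/998.3) = 2.619×10^5 km³ of water.
Luneg: 6.26 km³ × (913/998.3) = 5.725 km³ of water.
Total added water ≈ 2.619×10^14 m³ over 3.63×10^14 m² → Δh = 0.721 m = 72.1 cm.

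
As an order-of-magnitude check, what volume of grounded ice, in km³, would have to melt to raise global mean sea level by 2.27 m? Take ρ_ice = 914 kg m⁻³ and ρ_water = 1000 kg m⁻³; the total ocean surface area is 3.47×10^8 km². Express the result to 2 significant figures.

Required water volume = Δh × A = 2.27 m × 3.47×10^14 m² = 7.877×10^14 m³ = 7.877×10^5 km³.
Ice volume = water volume × ρ_w/ρ_ice = 7.877×10^5 × 1000/914 = 8.6×10^5 km³.

≈ 8.6×10^5 km³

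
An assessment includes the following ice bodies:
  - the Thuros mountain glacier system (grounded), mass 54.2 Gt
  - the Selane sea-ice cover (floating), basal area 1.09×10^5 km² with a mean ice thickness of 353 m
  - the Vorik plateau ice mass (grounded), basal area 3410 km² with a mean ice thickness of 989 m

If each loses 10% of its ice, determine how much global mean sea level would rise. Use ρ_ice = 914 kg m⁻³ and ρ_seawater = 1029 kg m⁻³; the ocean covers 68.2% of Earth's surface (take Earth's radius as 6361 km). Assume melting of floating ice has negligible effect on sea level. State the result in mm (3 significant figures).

Thuros: 0.1 × 54.2 Gt = 5.420×10^12 kg; dividing by ρ_w = 1029 kg m⁻³ gives 5.267×10^9 m³ of water.
The Selane sea-ice cover is floating and already displaces its own weight of water, so its melt adds essentially nothing to sea level.
Vorik: ice volume = 3410 km² × 989 m = 3372 km³; 0.1 × 3372 × (914/1029) = 299.6 km³ of water.
Total added water ≈ 3.048×10^11 m³ over 3.47×10^14 m² → Δh = 8.79×10^-4 m = 0.879 mm.

≈ 0.879 mm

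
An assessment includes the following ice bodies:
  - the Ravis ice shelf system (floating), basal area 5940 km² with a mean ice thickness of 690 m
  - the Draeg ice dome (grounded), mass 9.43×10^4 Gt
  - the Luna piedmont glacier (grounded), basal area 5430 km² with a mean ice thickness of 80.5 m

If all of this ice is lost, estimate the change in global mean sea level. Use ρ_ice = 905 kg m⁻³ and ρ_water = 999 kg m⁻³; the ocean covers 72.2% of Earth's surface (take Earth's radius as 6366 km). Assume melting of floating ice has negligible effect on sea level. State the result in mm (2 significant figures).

The Ravis ice shelf system is floating and already displaces its own weight of water, so its melt adds essentially nothing to sea level.
Draeg: 9.43×10^4 Gt = 9.430×10^16 kg; dividing by ρ_w = 999 kg m⁻³ gives 9.439×10^13 m³ of water.
Luna: ice volume = 5430 km² × 80.5 m = 437.1 km³; 437.1 × (905/999) = 396.0 km³ of water.
Total added water ≈ 9.479×10^13 m³ over 3.68×10^14 m² → Δh = 0.258 m = 260 mm.

≈ 260 mm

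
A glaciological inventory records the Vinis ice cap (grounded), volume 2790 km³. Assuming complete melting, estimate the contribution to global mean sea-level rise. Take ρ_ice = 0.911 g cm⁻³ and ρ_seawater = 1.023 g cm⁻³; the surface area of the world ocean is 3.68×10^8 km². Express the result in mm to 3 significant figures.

Vinis: 2790 km³ × (911/1023) = 2485 km³ of water.
Spread over 3.68×10^14 m² of ocean, Δh = 2.485×10^12 / 3.68×10^14 = 6.75×10^-3 m = 6.75 mm.

≈ 6.75 mm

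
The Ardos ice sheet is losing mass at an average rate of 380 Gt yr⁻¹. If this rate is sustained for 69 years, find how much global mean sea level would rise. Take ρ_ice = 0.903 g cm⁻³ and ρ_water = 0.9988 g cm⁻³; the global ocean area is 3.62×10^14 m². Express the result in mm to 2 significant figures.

Total mass lost = 380 Gt/yr × 69 yr = 2.622×10^4 Gt = 2.622×10^16 kg.
ρ_w = 0.9988 g cm⁻³ = 998.8 kg m⁻³, so water volume = 2.622×10^16 / 998.8 = 2.625×10^13 m³.
Δh = 2.625×10^13 / 3.62×10^14 = 0.0725 m = 73 mm.

≈ 73 mm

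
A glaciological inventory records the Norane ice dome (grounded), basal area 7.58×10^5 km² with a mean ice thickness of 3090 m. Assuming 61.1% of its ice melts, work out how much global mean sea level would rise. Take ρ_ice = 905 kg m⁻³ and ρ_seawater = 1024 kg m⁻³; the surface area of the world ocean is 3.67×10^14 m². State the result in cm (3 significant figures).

≈ 345 cm

Norane: ice volume = 7.58×10^5 km² × 3090 m = 2.342×10^6 km³; 0.611 × 2.342×10^6 × (905/1024) = 1.265×10^6 km³ of water.
Spread over 3.67×10^14 m² of ocean, Δh = 1.265×10^15 / 3.67×10^14 = 3.45 m = 345 cm.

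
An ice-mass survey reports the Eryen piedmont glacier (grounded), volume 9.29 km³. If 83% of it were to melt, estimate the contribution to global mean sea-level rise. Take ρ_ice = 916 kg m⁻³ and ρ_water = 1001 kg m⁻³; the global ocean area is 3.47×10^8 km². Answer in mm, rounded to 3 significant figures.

≈ 0.0203 mm

Eryen: 0.83 × 9.29 km³ × (916/1001) = 7.056 km³ of water.
Spread over 3.47×10^14 m² of ocean, Δh = 7.056×10^9 / 3.47×10^14 = 2.03×10^-5 m = 0.0203 mm.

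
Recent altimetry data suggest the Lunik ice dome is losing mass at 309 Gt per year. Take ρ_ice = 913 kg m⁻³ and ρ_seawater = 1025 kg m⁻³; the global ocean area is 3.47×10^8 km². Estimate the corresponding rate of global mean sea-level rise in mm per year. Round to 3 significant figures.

ρ_w = 1025 kg m⁻³. Annual water volume added = 309 Gt / ρ_w = 3.090×10^14 kg / 1025 kg m⁻³ = 3.015×10^11 m³.
Δh per year = 3.015×10^11 / 3.47×10^14 = 8.69×10^-4 m = 0.869 mm.

≈ 0.869 mm/yr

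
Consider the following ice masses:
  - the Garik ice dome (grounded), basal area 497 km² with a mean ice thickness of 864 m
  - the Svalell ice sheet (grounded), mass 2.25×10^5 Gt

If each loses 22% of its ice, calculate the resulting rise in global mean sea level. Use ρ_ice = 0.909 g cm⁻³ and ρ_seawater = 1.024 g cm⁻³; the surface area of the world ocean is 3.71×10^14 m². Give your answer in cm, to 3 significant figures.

≈ 13.1 cm

Garik: ice volume = 497 km² × 864 m = 429.4 km³; 0.22 × 429.4 × (909/1024) = 83.86 km³ of water.
Svalell: 0.22 × 2.25×10^5 Gt = 4.950×10^16 kg; dividing by ρ_w = 1.024 g cm⁻³ = 1024 kg m⁻³ gives 4.834×10^13 m³ of water.
Total added water ≈ 4.842×10^13 m³ over 3.71×10^14 m² → Δh = 0.131 m = 13.1 cm.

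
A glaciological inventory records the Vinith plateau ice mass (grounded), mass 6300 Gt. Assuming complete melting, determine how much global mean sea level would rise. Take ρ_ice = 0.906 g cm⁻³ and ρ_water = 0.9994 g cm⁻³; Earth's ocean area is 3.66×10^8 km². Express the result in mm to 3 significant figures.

≈ 17.2 mm

Vinith: 6300 Gt = 6.300×10^15 kg; dividing by ρ_w = 0.9994 g cm⁻³ = 999.4 kg m⁻³ gives 6.304×10^12 m³ of water.
Spread over 3.66×10^14 m² of ocean, Δh = 6.304×10^12 / 3.66×10^14 = 0.0172 m = 17.2 mm.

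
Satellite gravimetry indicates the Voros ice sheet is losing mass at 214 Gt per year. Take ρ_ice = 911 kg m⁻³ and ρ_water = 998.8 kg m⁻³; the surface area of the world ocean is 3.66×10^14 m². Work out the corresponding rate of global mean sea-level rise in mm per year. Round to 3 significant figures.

≈ 0.585 mm/yr

ρ_w = 998.8 kg m⁻³. Annual water volume added = 214 Gt / ρ_w = 2.140×10^14 kg / 998.8 kg m⁻³ = 2.143×10^11 m³.
Δh per year = 2.143×10^11 / 3.66×10^14 = 5.85×10^-4 m = 0.585 mm.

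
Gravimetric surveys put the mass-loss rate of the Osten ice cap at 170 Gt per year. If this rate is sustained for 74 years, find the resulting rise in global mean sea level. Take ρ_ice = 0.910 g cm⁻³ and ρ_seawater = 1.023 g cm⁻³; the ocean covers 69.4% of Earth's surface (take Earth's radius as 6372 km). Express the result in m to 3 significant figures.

Total mass lost = 170 Gt/yr × 74 yr = 1.258×10^4 Gt = 1.258×10^16 kg.
ρ_w = 1.023 g cm⁻³ = 1023 kg m⁻³, so water volume = 1.258×10^16 / 1023 = 1.230×10^13 m³.
Δh = 1.230×10^13 / 3.54×10^14 = 0.0347 m.

≈ 0.0347 m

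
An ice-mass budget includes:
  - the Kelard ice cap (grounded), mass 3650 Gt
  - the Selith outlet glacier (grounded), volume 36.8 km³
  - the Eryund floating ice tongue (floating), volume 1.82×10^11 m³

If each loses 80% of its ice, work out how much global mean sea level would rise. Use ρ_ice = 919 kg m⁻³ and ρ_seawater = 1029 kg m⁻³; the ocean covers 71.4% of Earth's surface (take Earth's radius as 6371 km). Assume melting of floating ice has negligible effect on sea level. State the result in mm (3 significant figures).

Kelard: 0.8 × 3650 Gt = 2.920×10^15 kg; dividing by ρ_w = 1029 kg m⁻³ gives 2.838×10^12 m³ of water.
Selith: 0.8 × 36.8 km³ × (919/1029) = 26.29 km³ of water.
The Eryund floating ice tongue is floating and already displaces its own weight of water, so its melt adds essentially nothing to sea level.
Total added water ≈ 2.864×10^12 m³ over 3.64×10^14 m² → Δh = 7.86×10^-3 m = 7.86 mm.

≈ 7.86 mm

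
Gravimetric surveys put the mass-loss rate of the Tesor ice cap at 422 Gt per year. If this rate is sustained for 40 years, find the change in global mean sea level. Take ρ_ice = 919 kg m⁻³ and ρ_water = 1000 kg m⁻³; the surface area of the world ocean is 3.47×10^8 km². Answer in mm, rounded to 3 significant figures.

Total mass lost = 422 Gt/yr × 40 yr = 1.688×10^4 Gt = 1.688×10^16 kg.
ρ_w = 1000 kg m⁻³, so water volume = 1.688×10^16 / 1000 = 1.688×10^13 m³.
Δh = 1.688×10^13 / 3.47×10^14 = 0.0486 m = 48.6 mm.

≈ 48.6 mm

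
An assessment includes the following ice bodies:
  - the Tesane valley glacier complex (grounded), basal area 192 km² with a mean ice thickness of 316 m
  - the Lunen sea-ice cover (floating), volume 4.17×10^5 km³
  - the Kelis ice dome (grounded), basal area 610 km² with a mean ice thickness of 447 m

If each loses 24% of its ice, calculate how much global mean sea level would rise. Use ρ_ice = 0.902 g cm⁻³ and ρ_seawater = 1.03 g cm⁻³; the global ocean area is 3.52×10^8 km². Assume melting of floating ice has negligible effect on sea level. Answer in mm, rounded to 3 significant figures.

Tesane: ice volume = 192 km² × 316 m = 60.67 km³; 0.24 × 60.67 × (902/1030) = 12.75 km³ of water.
The Lunen sea-ice cover is floating and already displaces its own weight of water, so its melt adds essentially nothing to sea level.
Kelis: ice volume = 610 km² × 447 m = 272.7 km³; 0.24 × 272.7 × (902/1030) = 57.31 km³ of water.
Total added water ≈ 7.006×10^10 m³ over 3.52×10^14 m² → Δh = 1.99×10^-4 m = 0.199 mm.

≈ 0.199 mm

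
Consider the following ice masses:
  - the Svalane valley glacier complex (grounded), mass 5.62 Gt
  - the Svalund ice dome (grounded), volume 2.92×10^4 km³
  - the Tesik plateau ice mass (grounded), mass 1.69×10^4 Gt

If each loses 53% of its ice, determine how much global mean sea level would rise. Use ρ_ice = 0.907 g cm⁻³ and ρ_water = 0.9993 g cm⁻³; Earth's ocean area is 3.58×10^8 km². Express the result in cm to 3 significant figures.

Svalane: 0.53 × 5.62 Gt = 2.979×10^12 kg; dividing by ρ_w = 0.9993 g cm⁻³ = 999.3 kg m⁻³ gives 2.981×10^9 m³ of water.
Svalund: 0.53 × 2.92×10^4 km³ × (907/999.3) = 1.405×10^4 km³ of water.
Tesik: 0.53 × 1.69×10^4 Gt = 8.957×10^15 kg; dividing by ρ_w = 999.3 kg m⁻³ gives 8.963×10^12 m³ of water.
Total added water ≈ 2.301×10^13 m³ over 3.58×10^14 m² → Δh = 0.0643 m = 6.43 cm.

≈ 6.43 cm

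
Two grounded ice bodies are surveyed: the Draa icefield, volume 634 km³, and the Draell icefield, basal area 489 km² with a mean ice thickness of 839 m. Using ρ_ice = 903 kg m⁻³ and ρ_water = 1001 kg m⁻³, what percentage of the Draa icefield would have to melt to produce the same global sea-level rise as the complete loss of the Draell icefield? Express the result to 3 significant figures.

Equal sea-level rise means equal mass of meltwater, i.e. equal mass of ice lost.
Ice mass of Draell: 3.705×10^14 kg; ice mass of Draa: 5.725×10^14 kg.
Fraction required = 3.705×10^14 / 5.725×10^14 = 0.647 → 64.7 %.

≈ 64.7 %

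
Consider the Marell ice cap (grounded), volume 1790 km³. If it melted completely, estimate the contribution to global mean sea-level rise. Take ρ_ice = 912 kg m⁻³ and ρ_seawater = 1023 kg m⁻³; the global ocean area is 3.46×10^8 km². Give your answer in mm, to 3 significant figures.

Marell: 1790 km³ × (912/1023) = 1596 km³ of water.
Spread over 3.46×10^14 m² of ocean, Δh = 1.596×10^12 / 3.46×10^14 = 4.61×10^-3 m = 4.61 mm.

≈ 4.61 mm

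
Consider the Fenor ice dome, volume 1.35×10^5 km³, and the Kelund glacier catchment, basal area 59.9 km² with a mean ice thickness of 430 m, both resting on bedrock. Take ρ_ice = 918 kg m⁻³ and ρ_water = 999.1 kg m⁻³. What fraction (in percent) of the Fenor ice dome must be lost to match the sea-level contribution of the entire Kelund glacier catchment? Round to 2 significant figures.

Equal sea-level rise means equal mass of meltwater, i.e. equal mass of ice lost.
Ice mass of Kelund: 2.364×10^13 kg; ice mass of Fenor: 1.239×10^17 kg.
Fraction required = 2.364×10^13 / 1.239×10^17 = 1.91×10^-4 → 0.019 %.

≈ 0.019 %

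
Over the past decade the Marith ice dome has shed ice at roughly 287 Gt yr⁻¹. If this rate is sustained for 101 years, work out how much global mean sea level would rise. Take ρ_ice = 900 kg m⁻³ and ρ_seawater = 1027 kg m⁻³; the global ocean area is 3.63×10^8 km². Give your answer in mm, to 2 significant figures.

≈ 78 mm

Total mass lost = 287 Gt/yr × 101 yr = 2.899×10^4 Gt = 2.899×10^16 kg.
ρ_w = 1027 kg m⁻³, so water volume = 2.899×10^16 / 1027 = 2.822×10^13 m³.
Δh = 2.822×10^13 / 3.63×10^14 = 0.0778 m = 78 mm.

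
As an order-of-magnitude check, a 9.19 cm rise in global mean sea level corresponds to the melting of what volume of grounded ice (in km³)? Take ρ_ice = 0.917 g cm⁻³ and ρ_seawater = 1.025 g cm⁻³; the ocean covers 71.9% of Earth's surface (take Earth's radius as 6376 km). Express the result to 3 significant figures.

≈ 3.77×10^4 km³

Required water volume = Δh × A = 0.0919 m × 3.67×10^14 m² = 3.376×10^13 m³ = 3.376×10^4 km³.
Ice volume = water volume × ρ_w/ρ_ice = 3.376×10^4 × 1025/917 = 3.77×10^4 km³.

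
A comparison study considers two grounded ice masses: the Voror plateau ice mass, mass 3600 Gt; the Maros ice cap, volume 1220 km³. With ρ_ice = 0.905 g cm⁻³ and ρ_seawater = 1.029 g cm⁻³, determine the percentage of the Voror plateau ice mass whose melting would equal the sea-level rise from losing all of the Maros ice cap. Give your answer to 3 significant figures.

Equal sea-level rise means equal mass of meltwater, i.e. equal mass of ice lost.
Ice mass of Maros: 1.104×10^15 kg; ice mass of Voror: 3.600×10^15 kg.
Fraction required = 1.104×10^15 / 3.600×10^15 = 0.307 → 30.7 %.

≈ 30.7 %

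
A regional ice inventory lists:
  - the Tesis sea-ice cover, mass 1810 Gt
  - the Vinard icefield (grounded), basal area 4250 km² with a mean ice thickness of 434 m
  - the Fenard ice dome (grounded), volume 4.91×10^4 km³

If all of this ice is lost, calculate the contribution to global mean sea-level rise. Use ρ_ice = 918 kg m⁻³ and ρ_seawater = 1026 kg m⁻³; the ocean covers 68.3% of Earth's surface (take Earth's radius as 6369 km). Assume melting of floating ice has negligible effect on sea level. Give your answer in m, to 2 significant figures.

≈ 0.13 m

The Tesis sea-ice cover is floating and already displaces its own weight of water, so its melt adds essentially nothing to sea level.
Vinard: ice volume = 4250 km² × 434 m = 1844 km³; 1844 × (918/1026) = 1650 km³ of water.
Fenard: 4.91×10^4 km³ × (918/1026) = 4.393×10^4 km³ of water.
Total added water ≈ 4.558×10^13 m³ over 3.48×10^14 m² → Δh = 0.131 m.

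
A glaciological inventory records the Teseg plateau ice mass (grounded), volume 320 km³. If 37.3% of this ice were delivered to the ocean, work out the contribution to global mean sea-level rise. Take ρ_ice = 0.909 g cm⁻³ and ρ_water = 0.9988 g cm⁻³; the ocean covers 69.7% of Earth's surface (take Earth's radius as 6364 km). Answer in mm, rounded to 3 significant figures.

Teseg: 0.373 × 320 km³ × (909/998.8) = 108.6 km³ of water.
Spread over 3.55×10^14 m² of ocean, Δh = 1.086×10^11 / 3.55×10^14 = 3.06×10^-4 m = 0.306 mm.

≈ 0.306 mm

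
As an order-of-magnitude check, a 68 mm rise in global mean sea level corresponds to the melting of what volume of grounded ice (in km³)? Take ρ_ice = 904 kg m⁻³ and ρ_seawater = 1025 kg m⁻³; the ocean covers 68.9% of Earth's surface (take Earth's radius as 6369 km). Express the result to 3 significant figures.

Required water volume = Δh × A = 0.068 m × 3.51×10^14 m² = 2.388×10^13 m³ = 2.388×10^4 km³.
Ice volume = water volume × ρ_w/ρ_ice = 2.388×10^4 × 1025/904 = 2.71×10^4 km³.

≈ 2.71×10^4 km³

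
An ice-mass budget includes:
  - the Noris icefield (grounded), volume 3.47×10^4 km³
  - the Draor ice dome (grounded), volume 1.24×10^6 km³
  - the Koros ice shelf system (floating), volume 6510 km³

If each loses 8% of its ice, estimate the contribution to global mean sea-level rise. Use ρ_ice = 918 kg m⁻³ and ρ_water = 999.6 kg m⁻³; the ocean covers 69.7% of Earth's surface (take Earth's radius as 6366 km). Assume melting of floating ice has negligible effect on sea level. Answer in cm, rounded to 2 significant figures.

≈ 26 cm

Noris: 0.08 × 3.47×10^4 km³ × (918/999.6) = 2549 km³ of water.
Draor: 0.08 × 1.24×10^6 km³ × (918/999.6) = 9.110×10^4 km³ of water.
The Koros ice shelf system is floating and already displaces its own weight of water, so its melt adds essentially nothing to sea level.
Total added water ≈ 9.365×10^13 m³ over 3.55×10^14 m² → Δh = 0.264 m = 26 cm.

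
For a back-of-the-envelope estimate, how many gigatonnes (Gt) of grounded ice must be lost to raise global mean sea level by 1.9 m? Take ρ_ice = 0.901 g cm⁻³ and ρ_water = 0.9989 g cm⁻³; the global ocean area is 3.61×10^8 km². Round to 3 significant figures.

≈ 6.85×10^5 Gt

Required water volume = Δh × A = 1.9 m × 3.61×10^14 m² = 6.859×10^14 m³.
ρ_w = 0.9989 g cm⁻³ = 998.9 kg m⁻³, so the mass of water = 6.859×10^14 m³ × 998.9 kg m⁻³ = 6.851×10^17 kg = 6.85×10^5 Gt (and the same mass of ice, by conservation).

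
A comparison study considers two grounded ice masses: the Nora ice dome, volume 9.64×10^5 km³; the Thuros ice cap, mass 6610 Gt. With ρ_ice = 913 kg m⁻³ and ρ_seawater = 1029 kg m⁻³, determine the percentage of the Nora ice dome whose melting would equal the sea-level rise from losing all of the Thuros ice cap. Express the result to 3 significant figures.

Equal sea-level rise means equal mass of meltwater, i.e. equal mass of ice lost.
Ice mass of Thuros: 6.610×10^15 kg; ice mass of Nora: 8.801×10^17 kg.
Fraction required = 6.610×10^15 / 8.801×10^17 = 7.51×10^-3 → 0.751 %.

≈ 0.751 %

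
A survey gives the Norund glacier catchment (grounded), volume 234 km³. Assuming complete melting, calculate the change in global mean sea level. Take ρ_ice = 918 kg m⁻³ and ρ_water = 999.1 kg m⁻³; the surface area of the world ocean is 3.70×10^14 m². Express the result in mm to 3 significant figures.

Norund: 234 km³ × (918/999.1) = 215.0 km³ of water.
Spread over 3.70×10^14 m² of ocean, Δh = 2.150×10^11 / 3.70×10^14 = 5.81×10^-4 m = 0.581 mm.

≈ 0.581 mm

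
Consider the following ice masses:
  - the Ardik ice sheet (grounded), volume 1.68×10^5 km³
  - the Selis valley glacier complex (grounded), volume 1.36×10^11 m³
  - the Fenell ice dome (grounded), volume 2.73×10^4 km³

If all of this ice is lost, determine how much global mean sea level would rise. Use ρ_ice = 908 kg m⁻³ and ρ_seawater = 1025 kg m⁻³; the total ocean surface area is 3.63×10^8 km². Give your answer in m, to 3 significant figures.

≈ 0.477 m

Ardik: 1.68×10^5 km³ × (908/1025) = 1.488×10^5 km³ of water.
Selis: 1.36×10^11 m³ × (908/1025) = 1.205×10^11 m³ of water.
Fenell: 2.73×10^4 km³ × (908/1025) = 2.418×10^4 km³ of water.
Total added water ≈ 1.731×10^14 m³ over 3.63×10^14 m² → Δh = 0.477 m.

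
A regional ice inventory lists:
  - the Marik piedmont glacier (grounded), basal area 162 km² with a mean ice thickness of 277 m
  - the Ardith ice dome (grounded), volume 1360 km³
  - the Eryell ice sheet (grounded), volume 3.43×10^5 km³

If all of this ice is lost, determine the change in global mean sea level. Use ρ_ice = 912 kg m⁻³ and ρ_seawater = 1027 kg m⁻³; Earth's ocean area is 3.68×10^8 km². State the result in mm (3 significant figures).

Marik: ice volume = 162 km² × 277 m = 44.87 km³; 44.87 × (912/1027) = 39.85 km³ of water.
Ardith: 1360 km³ × (912/1027) = 1208 km³ of water.
Eryell: 3.43×10^5 km³ × (912/1027) = 3.046×10^5 km³ of water.
Total added water ≈ 3.058×10^14 m³ over 3.68×10^14 m² → Δh = 0.831 m = 831 mm.

≈ 831 mm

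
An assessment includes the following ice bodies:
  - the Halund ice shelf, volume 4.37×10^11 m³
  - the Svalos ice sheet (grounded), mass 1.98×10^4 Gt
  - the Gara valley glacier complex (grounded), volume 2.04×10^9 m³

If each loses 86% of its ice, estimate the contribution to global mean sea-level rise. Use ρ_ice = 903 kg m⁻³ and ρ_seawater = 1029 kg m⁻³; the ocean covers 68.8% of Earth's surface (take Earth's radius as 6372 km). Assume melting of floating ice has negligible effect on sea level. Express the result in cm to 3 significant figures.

The Halund ice shelf is floating and already displaces its own weight of water, so its melt adds essentially nothing to sea level.
Svalos: 0.86 × 1.98×10^4 Gt = 1.703×10^16 kg; dividing by ρ_w = 1029 kg m⁻³ gives 1.655×10^13 m³ of water.
Gara: 0.86 × 2.04×10^9 m³ × (903/1029) = 1.540×10^9 m³ of water.
Total added water ≈ 1.655×10^13 m³ over 3.51×10^14 m² → Δh = 0.0471 m = 4.71 cm.

≈ 4.71 cm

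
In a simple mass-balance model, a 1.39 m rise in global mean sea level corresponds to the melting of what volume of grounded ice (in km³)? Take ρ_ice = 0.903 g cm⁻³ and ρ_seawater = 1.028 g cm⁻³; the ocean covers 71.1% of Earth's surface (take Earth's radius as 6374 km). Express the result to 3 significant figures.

≈ 5.74×10^5 km³

Required water volume = Δh × A = 1.39 m × 3.63×10^14 m² = 5.046×10^14 m³ = 5.046×10^5 km³.
Ice volume = water volume × ρ_w/ρ_ice = 5.046×10^5 × 1028/903 = 5.74×10^5 km³.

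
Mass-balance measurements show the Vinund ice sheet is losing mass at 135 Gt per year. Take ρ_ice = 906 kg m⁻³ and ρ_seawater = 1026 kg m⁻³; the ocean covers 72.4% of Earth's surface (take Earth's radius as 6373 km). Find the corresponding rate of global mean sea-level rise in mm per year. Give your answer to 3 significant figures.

≈ 0.356 mm/yr

ρ_w = 1026 kg m⁻³. Annual water volume added = 135 Gt / ρ_w = 1.350×10^14 kg / 1026 kg m⁻³ = 1.316×10^11 m³.
Δh per year = 1.316×10^11 / 3.70×10^14 = 3.56×10^-4 m = 0.356 mm.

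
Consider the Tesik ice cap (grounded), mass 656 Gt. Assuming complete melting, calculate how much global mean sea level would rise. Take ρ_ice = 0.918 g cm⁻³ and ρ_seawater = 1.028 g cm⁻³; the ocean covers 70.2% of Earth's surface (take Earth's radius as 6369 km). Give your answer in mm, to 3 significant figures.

≈ 1.78 mm

Tesik: 656 Gt = 6.560×10^14 kg; dividing by ρ_w = 1.028 g cm⁻³ = 1028 kg m⁻³ gives 6.381×10^11 m³ of water.
Spread over 3.58×10^14 m² of ocean, Δh = 6.381×10^11 / 3.58×10^14 = 1.78×10^-3 m = 1.78 mm.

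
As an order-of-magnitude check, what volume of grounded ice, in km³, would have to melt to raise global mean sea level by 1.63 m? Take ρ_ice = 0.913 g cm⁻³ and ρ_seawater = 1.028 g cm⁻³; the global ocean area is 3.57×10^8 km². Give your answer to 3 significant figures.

≈ 6.55×10^5 km³

Required water volume = Δh × A = 1.63 m × 3.57×10^14 m² = 5.819×10^14 m³ = 5.819×10^5 km³.
Ice volume = water volume × ρ_w/ρ_ice = 5.819×10^5 × 1028/913 = 6.55×10^5 km³.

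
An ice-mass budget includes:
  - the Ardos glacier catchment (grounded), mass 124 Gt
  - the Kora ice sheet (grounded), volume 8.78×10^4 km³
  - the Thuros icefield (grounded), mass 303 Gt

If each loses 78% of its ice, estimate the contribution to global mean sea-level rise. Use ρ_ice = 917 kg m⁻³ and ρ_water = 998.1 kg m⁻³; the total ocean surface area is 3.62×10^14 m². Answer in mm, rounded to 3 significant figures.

Ardos: 0.78 × 124 Gt = 9.672×10^13 kg; dividing by ρ_w = 998.1 kg m⁻³ gives 9.690×10^10 m³ of water.
Kora: 0.78 × 8.78×10^4 km³ × (917/998.1) = 6.292×10^4 km³ of water.
Thuros: 0.78 × 303 Gt = 2.363×10^14 kg; dividing by ρ_w = 998.1 kg m⁻³ gives 2.368×10^11 m³ of water.
Total added water ≈ 6.325×10^13 m³ over 3.62×10^14 m² → Δh = 0.175 m = 175 mm.

≈ 175 mm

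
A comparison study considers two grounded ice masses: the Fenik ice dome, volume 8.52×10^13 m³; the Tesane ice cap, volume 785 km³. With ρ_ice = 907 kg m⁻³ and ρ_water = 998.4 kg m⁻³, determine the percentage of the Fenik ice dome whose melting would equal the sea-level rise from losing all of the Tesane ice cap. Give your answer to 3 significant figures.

Equal sea-level rise means equal mass of meltwater, i.e. equal mass of ice lost.
Ice mass of Tesane: 7.120×10^14 kg; ice mass of Fenik: 7.728×10^16 kg.
Fraction required = 7.120×10^14 / 7.728×10^16 = 9.21×10^-3 → 0.921 %.

≈ 0.921 %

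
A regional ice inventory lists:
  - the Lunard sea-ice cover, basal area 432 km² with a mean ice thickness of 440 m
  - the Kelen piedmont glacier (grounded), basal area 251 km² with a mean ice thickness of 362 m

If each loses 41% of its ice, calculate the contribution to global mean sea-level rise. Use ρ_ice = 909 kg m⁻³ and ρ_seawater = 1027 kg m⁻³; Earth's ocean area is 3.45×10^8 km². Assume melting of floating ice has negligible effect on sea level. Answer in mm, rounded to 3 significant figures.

The Lunard sea-ice cover is floating and already displaces its own weight of water, so its melt adds essentially nothing to sea level.
Kelen: ice volume = 251 km² × 362 m = 90.86 km³; 0.41 × 90.86 × (909/1027) = 32.97 km³ of water.
Total added water ≈ 3.297×10^10 m³ over 3.45×10^14 m² → Δh = 9.56×10^-5 m = 0.0956 mm.

≈ 0.0956 mm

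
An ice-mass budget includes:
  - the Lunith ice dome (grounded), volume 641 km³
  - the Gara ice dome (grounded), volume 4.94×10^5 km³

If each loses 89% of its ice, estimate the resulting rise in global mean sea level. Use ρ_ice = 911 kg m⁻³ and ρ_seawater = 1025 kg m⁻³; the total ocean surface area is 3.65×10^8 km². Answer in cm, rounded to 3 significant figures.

Lunith: 0.89 × 641 km³ × (911/1025) = 507.0 km³ of water.
Gara: 0.89 × 4.94×10^5 km³ × (911/1025) = 3.908×10^5 km³ of water.
Total added water ≈ 3.913×10^14 m³ over 3.65×10^14 m² → Δh = 1.07 m = 107 cm.

≈ 107 cm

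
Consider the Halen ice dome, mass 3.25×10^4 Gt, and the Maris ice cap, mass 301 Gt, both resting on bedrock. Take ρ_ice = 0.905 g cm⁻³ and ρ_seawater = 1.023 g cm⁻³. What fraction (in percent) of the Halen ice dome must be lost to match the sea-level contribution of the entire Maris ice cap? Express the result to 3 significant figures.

≈ 0.926 %

Equal sea-level rise means equal mass of meltwater, i.e. equal mass of ice lost.
Ice mass of Maris: 3.010×10^14 kg; ice mass of Halen: 3.250×10^16 kg.
Fraction required = 3.010×10^14 / 3.250×10^16 = 9.26×10^-3 → 0.926 %.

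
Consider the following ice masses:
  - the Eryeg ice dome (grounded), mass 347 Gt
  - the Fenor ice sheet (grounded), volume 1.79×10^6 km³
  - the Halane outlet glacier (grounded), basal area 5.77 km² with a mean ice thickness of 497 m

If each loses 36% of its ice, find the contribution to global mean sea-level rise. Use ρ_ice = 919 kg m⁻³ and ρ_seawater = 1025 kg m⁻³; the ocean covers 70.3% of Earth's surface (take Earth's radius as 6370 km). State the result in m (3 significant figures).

Eryeg: 0.36 × 347 Gt = 1.249×10^14 kg; dividing by ρ_w = 1025 kg m⁻³ gives 1.219×10^11 m³ of water.
Fenor: 0.36 × 1.79×10^6 km³ × (919/1025) = 5.778×10^5 km³ of water.
Halane: ice volume = 5.77 km² × 497 m = 2.868 km³; 0.36 × 2.868 × (919/1025) = 0.9256 km³ of water.
Total added water ≈ 5.779×10^14 m³ over 3.58×10^14 m² → Δh = 1.61 m.

≈ 1.61 m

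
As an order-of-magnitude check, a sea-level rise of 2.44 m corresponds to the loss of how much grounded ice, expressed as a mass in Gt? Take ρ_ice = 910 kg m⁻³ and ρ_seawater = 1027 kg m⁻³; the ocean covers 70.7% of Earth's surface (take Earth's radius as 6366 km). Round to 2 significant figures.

Required water volume = Δh × A = 2.44 m × 3.60×10^14 m² = 8.785×10^14 m³.
ρ_w = 1027 kg m⁻³, so the mass of water = 8.785×10^14 m³ × 1027 kg m⁻³ = 9.022×10^17 kg = 9.0×10^5 Gt (and the same mass of ice, by conservation).

≈ 9.0×10^5 Gt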